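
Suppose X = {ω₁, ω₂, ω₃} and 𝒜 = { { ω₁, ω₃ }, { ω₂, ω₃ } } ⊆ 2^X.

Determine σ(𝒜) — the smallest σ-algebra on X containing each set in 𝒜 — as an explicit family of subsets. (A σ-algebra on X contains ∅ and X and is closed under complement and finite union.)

σ(𝒜) (8 sets): { {  }, { ω₁ }, { ω₂ }, { ω₃ }, { ω₁, ω₂ }, { ω₁, ω₃ }, { ω₂, ω₃ }, X }

Derivation:
Start: 𝒜 ∪ {∅, X} = { {  }, { ω₁, ω₃ }, { ω₂, ω₃ }, X }.
Step 1: +2 →
  { ω₁ }  = ᶜ of { ω₂, ω₃ }
  { ω₂ }  = ᶜ of { ω₁, ω₃ }
  — 6 sets.
Step 2: 1 new —
  { ω₁, ω₂ }  = { ω₂ } ∪ { ω₁ }
  — 7 sets.
Step 3 adds 1:
  { ω₃ }  = ᶜ of { ω₁, ω₂ }
  — 8 sets.
Step 4: no new sets; the family is a σ-algebra.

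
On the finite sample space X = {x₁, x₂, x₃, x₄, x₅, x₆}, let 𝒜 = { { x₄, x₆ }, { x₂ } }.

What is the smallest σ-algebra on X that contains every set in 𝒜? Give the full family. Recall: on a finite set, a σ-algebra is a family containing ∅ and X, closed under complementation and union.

σ(𝒜) = { ∅, { x₂ }, { x₄, x₆ }, { x₁, x₃, x₅ }, { x₂, x₄, x₆ }, { x₁, x₂, x₃, x₅ }, { x₁, x₃, x₄, x₅, x₆ }, X }

Working:
Seed the family with 𝒜 together with ∅ and X: { ∅, { x₂ }, { x₄, x₆ }, X }.
Pass 1: 3 new —
  { x₂, x₄, x₆ }  = { x₂ } ∪ { x₄, x₆ }
  { x₁, x₂, x₃, x₅ }  = complement { x₄, x₆ }
  { x₁, x₃, x₄, x₅, x₆ }  = complement { x₂ }
  — 7 sets.
Pass 2 (1 new):
  { x₁, x₃, x₅ }  = complement { x₂, x₄, x₆ }
  — 8 sets.
Pass 3: stable.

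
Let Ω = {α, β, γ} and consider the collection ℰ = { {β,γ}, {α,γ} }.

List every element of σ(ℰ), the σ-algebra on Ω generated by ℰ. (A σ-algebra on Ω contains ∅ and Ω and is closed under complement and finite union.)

Answer: σ(ℰ) = { {}, {α}, {β}, {γ}, {α,β}, {α,γ}, {β,γ}, Ω }

Working:
Seed the family with ℰ together with ∅ and Ω: { {}, {α,γ}, {β,γ}, Ω }.
Round 1 adds 2:
  {α}  = Ω∖{β,γ}
  {β}  = Ω∖{α,γ}
  |family| = 6
Round 2 adds 1:
  {α,β}  = {β} ∪ {α}
  |family| = 7
Round 3 adds 1:
  {γ}  = Ω∖{α,β}
  |family| = 8
Round 4 adds nothing — fixpoint reached.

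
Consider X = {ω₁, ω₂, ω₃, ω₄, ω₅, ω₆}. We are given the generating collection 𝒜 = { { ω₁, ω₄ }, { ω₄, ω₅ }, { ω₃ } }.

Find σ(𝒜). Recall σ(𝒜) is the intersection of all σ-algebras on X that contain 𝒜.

Start: 𝒜 ∪ {∅, X} = { {  }, { ω₃ }, { ω₁, ω₄ }, { ω₄, ω₅ }, X }.
Pass 1. New:
  { ω₁, ω₃, ω₄ }  = { ω₃ } ∪ { ω₁, ω₄ }
  { ω₁, ω₄, ω₅ }  = { ω₄, ω₅ } ∪ { ω₁, ω₄ }
  { ω₃, ω₄, ω₅ }  = { ω₄, ω₅ } ∪ { ω₃ }
  { ω₁, ω₂, ω₃, ω₆ }  = X∖{ ω₄, ω₅ }
  { ω₂, ω₃, ω₅, ω₆ }  = X∖{ ω₁, ω₄ }
  { ω₁, ω₂, ω₄, ω₅, ω₆ }  = X∖{ ω₃ }
  [11 total]
Pass 2 adds 7:
  { ω₁, ω₂, ω₆ }  = X∖{ ω₃, ω₄, ω₅ }
  { ω₂, ω₃, ω₆ }  = X∖{ ω₁, ω₄, ω₅ }
  { ω₂, ω₅, ω₆ }  = X∖{ ω₁, ω₃, ω₄ }
  { ω₁, ω₃, ω₄, ω₅ }  = { ω₁, ω₄, ω₅ } ∪ { ω₃, ω₄, ω₅ }
  { ω₁, ω₂, ω₃, ω₄, ω₆ }  = { ω₁, ω₂, ω₃, ω₆ } ∪ { ω₁, ω₃, ω₄ }
  { ω₁, ω₂, ω₃, ω₅, ω₆ }  = { ω₁, ω₂, ω₃, ω₆ } ∪ { ω₂, ω₃, ω₅, ω₆ }
  { ω₂, ω₃, ω₄, ω₅, ω₆ }  = { ω₃, ω₄, ω₅ } ∪ { ω₂, ω₃, ω₅, ω₆ }
  [18 total]
Pass 3: 7 new —
  { ω₁ }  = X∖{ ω₂, ω₃, ω₄, ω₅, ω₆ }
  { ω₄ }  = X∖{ ω₁, ω₂, ω₃, ω₅, ω₆ }
  { ω₅ }  = X∖{ ω₁, ω₂, ω₃, ω₄, ω₆ }
  { ω₂, ω₆ }  = X∖{ ω₁, ω₃, ω₄, ω₅ }
  { ω₁, ω₂, ω₄, ω₆ }  = { ω₁, ω₄ } ∪ { ω₁, ω₂, ω₆ }
  { ω₁, ω₂, ω₅, ω₆ }  = { ω₁, ω₂, ω₆ } ∪ { ω₂, ω₅, ω₆ }
  { ω₂, ω₄, ω₅, ω₆ }  = { ω₄, ω₅ } ∪ { ω₂, ω₅, ω₆ }
  [25 total]
Pass 4. New:
  { ω₁, ω₃ }  = X∖{ ω₂, ω₄, ω₅, ω₆ }
  { ω₁, ω₅ }  = { ω₁ } ∪ { ω₅ }
  { ω₃, ω₄ }  = X∖{ ω₁, ω₂, ω₅, ω₆ }
  { ω₃, ω₅ }  = X∖{ ω₁, ω₂, ω₄, ω₆ }
  { ω₂, ω₄, ω₆ }  = { ω₂, ω₆ } ∪ { ω₄ }
  { ω₂, ω₃, ω₄, ω₆ }  = { ω₂, ω₃, ω₆ } ∪ { ω₄ }
  [31 total]
Pass 5 (1 new):
  { ω₁, ω₃, ω₅ }  = X∖{ ω₂, ω₄, ω₆ }
  [32 total]
Pass 6 adds nothing — fixpoint reached.

|σ(𝒜)| = 32.  σ(𝒜) = { {  }, { ω₁ }, { ω₃ }, { ω₄ }, { ω₅ }, { ω₁, ω₃ }, { ω₁, ω₄ }, { ω₁, ω₅ }, { ω₂, ω₆ }, { ω₃, ω₄ }, { ω₃, ω₅ }, { ω₄, ω₅ }, { ω₁, ω₂, ω₆ }, { ω₁, ω₃, ω₄ }, { ω₁, ω₃, ω₅ }, { ω₁, ω₄, ω₅ }, { ω₂, ω₃, ω₆ }, { ω₂, ω₄, ω₆ }, { ω₂, ω₅, ω₆ }, { ω₃, ω₄, ω₅ }, { ω₁, ω₂, ω₃, ω₆ }, { ω₁, ω₂, ω₄, ω₆ }, { ω₁, ω₂, ω₅, ω₆ }, { ω₁, ω₃, ω₄, ω₅ }, { ω₂, ω₃, ω₄, ω₆ }, { ω₂, ω₃, ω₅, ω₆ }, { ω₂, ω₄, ω₅, ω₆ }, { ω₁, ω₂, ω₃, ω₄, ω₆ }, { ω₁, ω₂, ω₃, ω₅, ω₆ }, { ω₁, ω₂, ω₄, ω₅, ω₆ }, { ω₂, ω₃, ω₄, ω₅, ω₆ }, X }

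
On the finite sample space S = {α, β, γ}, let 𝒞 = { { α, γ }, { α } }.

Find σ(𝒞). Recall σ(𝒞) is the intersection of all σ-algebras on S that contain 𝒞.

Start: 𝒞 ∪ {∅, S} = { ∅, { α }, { α, γ }, S }.
Step 1: 2 new —
  { β }  = { α, γ }ᶜ
  { β, γ }  = { α }ᶜ
  (now 6)
Step 2: +1 →
  { α, β }  = { β } ∪ { α }
  (now 7)
Step 3. New:
  { γ }  = { α, β }ᶜ
  (now 8)
Step 4 adds nothing — fixpoint reached.

Therefore σ(𝒞) = { ∅, { α }, { β }, { γ }, { α, β }, { α, γ }, { β, γ }, S } (|σ(𝒞)| = 8).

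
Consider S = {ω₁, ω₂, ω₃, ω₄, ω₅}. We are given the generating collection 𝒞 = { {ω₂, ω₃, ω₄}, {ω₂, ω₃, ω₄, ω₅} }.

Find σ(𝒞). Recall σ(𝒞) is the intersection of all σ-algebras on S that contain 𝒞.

|σ(𝒞)| = 8.  σ(𝒞) = { {}, {ω₁}, {ω₅}, {ω₁, ω₅}, {ω₂, ω₃, ω₄}, {ω₁, ω₂, ω₃, ω₄}, {ω₂, ω₃, ω₄, ω₅}, S }

Trace:
Take S₀ = 𝒞 ∪ {∅, S} = { {}, {ω₂, ω₃, ω₄}, {ω₂, ω₃, ω₄, ω₅}, S }.
Round 1 (2 new):
  {ω₁}  = S∖{ω₂, ω₃, ω₄, ω₅}
  {ω₁, ω₅}  = S∖{ω₂, ω₃, ω₄}
Round 2 (1 new):
  {ω₁, ω₂, ω₃, ω₄}  = {ω₂, ω₃, ω₄} ∪ {ω₁}
Round 3: 1 new —
  {ω₅}  = S∖{ω₁, ω₂, ω₃, ω₄}
Round 4 adds nothing — fixpoint reached.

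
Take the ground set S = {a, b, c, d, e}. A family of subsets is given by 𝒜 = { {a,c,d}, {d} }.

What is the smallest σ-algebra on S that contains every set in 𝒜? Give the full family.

Start: 𝒜 ∪ {∅, S} = { ∅, {d}, {a,c,d}, S }.
Step 1 adds 2:
  {b,e}  = S∖{a,c,d}
  {a,b,c,e}  = S∖{d}
  (now 6)
Step 2 (1 new):
  {b,d,e}  = {b,e} ∪ {d}
  (now 7)
Step 3. New:
  {a,c}  = S∖{b,d,e}
  (now 8)
After Step 4 the family is unchanged; done.

σ(𝒜) = { ∅, {d}, {a,c}, {b,e}, {a,c,d}, {b,d,e}, {a,b,c,e}, S }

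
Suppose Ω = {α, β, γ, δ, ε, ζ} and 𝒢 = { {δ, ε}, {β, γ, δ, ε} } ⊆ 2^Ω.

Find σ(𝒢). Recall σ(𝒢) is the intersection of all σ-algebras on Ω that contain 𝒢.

Take S₀ = 𝒢 ∪ {∅, Ω} = { ∅, {δ, ε}, {β, γ, δ, ε}, Ω }.
Iteration 1. New:
  {α, ζ}  = {β, γ, δ, ε}ᶜ
  {α, β, γ, ζ}  = {δ, ε}ᶜ
  (now 6)
Iteration 2. New:
  {α, δ, ε, ζ}  = {δ, ε} ∪ {α, ζ}
  (now 7)
Iteration 3 (1 new):
  {β, γ}  = {α, δ, ε, ζ}ᶜ
  (now 8)
Iteration 4: no new sets; the family is a σ-algebra.

Therefore σ(𝒢) = { ∅, {α, ζ}, {β, γ}, {δ, ε}, {α, β, γ, ζ}, {α, δ, ε, ζ}, {β, γ, δ, ε}, Ω } (|σ(𝒢)| = 8).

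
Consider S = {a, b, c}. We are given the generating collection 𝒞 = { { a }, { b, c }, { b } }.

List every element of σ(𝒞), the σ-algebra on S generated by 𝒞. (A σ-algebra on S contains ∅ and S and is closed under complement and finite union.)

Start: 𝒞 ∪ {∅, S} = { {}, { a }, { b }, { b, c }, S }.
Pass 1: 2 new —
  { a, b }  = { b } ∪ { a }
  { a, c }  = { b }ᶜ
  [7 total]
Pass 2. New:
  { c }  = { a, b }ᶜ
  [8 total]
Pass 3: stable.

σ(𝒞) = { {}, { a }, { b }, { c }, { a, b }, { a, c }, { b, c }, S }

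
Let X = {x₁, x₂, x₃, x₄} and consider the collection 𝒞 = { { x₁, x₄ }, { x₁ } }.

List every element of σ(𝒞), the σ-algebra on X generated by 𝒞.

σ(𝒞) (8 sets): { {  }, { x₁ }, { x₄ }, { x₁, x₄ }, { x₂, x₃ }, { x₁, x₂, x₃ }, { x₂, x₃, x₄ }, X }

Working:
Seed the family with 𝒞 together with ∅ and X: { {  }, { x₁ }, { x₁, x₄ }, X }.
Round 1: +2 →
  { x₂, x₃ }  = ᶜ of { x₁, x₄ }
  { x₂, x₃, x₄ }  = ᶜ of { x₁ }
  |family| = 6
Round 2: 1 new —
  { x₁, x₂, x₃ }  = { x₂, x₃ } ∪ { x₁ }
  |family| = 7
Round 3 adds 1:
  { x₄ }  = ᶜ of { x₁, x₂, x₃ }
  |family| = 8
Round 4: already closed under ᶜ and ∪.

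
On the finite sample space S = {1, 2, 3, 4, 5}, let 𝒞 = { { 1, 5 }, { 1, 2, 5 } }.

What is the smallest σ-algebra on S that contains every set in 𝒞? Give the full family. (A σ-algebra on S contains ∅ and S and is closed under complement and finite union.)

|σ(𝒞)| = 8.  σ(𝒞) = { {  }, { 2 }, { 1, 5 }, { 3, 4 }, { 1, 2, 5 }, { 2, 3, 4 }, { 1, 3, 4, 5 }, S }

Working:
Seed the family with 𝒞 together with ∅ and S: { {  }, { 1, 5 }, { 1, 2, 5 }, S }.
Iteration 1 (2 new):
  { 3, 4 }  = { 1, 2, 5 }ᶜ
  { 2, 3, 4 }  = { 1, 5 }ᶜ
  (now 6)
Iteration 2. New:
  { 1, 3, 4, 5 }  = { 3, 4 } ∪ { 1, 5 }
  (now 7)
Iteration 3 adds 1:
  { 2 }  = { 1, 3, 4, 5 }ᶜ
  (now 8)
Iteration 4: already closed under ᶜ and ∪.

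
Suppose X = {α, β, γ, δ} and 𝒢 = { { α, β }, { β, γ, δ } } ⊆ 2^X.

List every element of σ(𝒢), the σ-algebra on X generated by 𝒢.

|σ(𝒢)| = 8.  σ(𝒢) = { {  }, { α }, { β }, { α, β }, { γ, δ }, { α, γ, δ }, { β, γ, δ }, X }

Check:
Initial family (4 sets): { {  }, { α, β }, { β, γ, δ }, X }.
Step 1. New:
  { α }  = X∖{ β, γ, δ }
  { γ, δ }  = X∖{ α, β }
  (now 6)
Step 2: +1 →
  { α, γ, δ }  = { γ, δ } ∪ { α }
  (now 7)
Step 3. New:
  { β }  = X∖{ α, γ, δ }
  (now 8)
Step 4: already closed under ᶜ and ∪.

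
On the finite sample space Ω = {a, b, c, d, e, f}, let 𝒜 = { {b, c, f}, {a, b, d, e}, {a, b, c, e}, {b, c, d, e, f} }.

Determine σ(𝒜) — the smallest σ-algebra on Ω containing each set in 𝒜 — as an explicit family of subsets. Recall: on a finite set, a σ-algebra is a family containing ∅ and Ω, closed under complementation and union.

Initial family (6 sets): { {}, {b, c, f}, {a, b, c, e}, {a, b, d, e}, {b, c, d, e, f}, Ω }.
Round 1: 6 new —
  {a}  = ᶜ of {b, c, d, e, f}
  {c, f}  = ᶜ of {a, b, d, e}
  {d, f}  = ᶜ of {a, b, c, e}
  {a, d, e}  = ᶜ of {b, c, f}
  {a, b, c, d, e}  = {a, b, d, e} ∪ {a, b, c, e}
  {a, b, c, e, f}  = {b, c, f} ∪ {a, b, c, e}
  (now 12)
Round 2: +10 →
  {d}  = ᶜ of {a, b, c, e, f}
  {f}  = ᶜ of {a, b, c, d, e}
  {a, c, f}  = {c, f} ∪ {a}
  {a, d, f}  = {d, f} ∪ {a}
  {c, d, f}  = {c, f} ∪ {d, f}
  {a, b, c, f}  = {b, c, f} ∪ {a}
  {a, d, e, f}  = {a, d, e} ∪ {d, f}
  {b, c, d, f}  = {b, c, f} ∪ {d, f}
  {a, b, d, e, f}  = {a, b, d, e} ∪ {d, f}
  {a, c, d, e, f}  = {a, d, e} ∪ {c, f}
  (now 22)
Round 3: 12 new —
  {b}  = ᶜ of {a, c, d, e, f}
  {c}  = ᶜ of {a, b, d, e, f}
  {a, d}  = {d} ∪ {a}
  {a, e}  = ᶜ of {b, c, d, f}
  {a, f}  = {f} ∪ {a}
  {b, c}  = ᶜ of {a, d, e, f}
  {d, e}  = ᶜ of {a, b, c, f}
  {a, b, e}  = ᶜ of {c, d, f}
  {b, c, e}  = ᶜ of {a, d, f}
  {b, d, e}  = ᶜ of {a, c, f}
  {a, c, d, f}  = {a, c, f} ∪ {a, d, f}
  {a, b, c, d, f}  = {a, c, f} ∪ {b, c, d, f}
  (now 34)
Round 4 adds 26:
  {e}  = ᶜ of {a, b, c, d, f}
  {a, b}  = {a} ∪ {b}
  {a, c}  = {a} ∪ {c}
  {b, d}  = {b} ∪ {d}
  {b, e}  = ᶜ of {a, c, d, f}
  {b, f}  = {b} ∪ {f}
  {c, d}  = {c} ∪ {d}
  {a, b, c}  = {a} ∪ {b, c}
  {a, b, d}  = {b} ∪ {a, d}
  {a, b, f}  = {a, f} ∪ {b}
  {a, c, d}  = {c} ∪ {a, d}
  {a, c, e}  = {c} ∪ {a, e}
  {a, e, f}  = {a, f} ∪ {a, e}
  {b, c, d}  = {b, c} ∪ {d}
  {b, d, f}  = {b} ∪ {d, f}
  {c, d, e}  = {d, e} ∪ {c}
  {d, e, f}  = {f} ∪ {d, e}
  {a, b, c, d}  = {b, c} ∪ {a, d}
  {a, b, d, f}  = {b} ∪ {a, d, f}
  {a, b, e, f}  = {a, f} ∪ {a, b, e}
  {a, c, d, e}  = {a, d, e} ∪ {c}
  {a, c, e, f}  = {a, c, f} ∪ {a, e}
  {b, c, d, e}  = ᶜ of {a, f}
  {b, c, e, f}  = ᶜ of {a, d}
  {b, d, e, f}  = {f} ∪ {b, d, e}
  {c, d, e, f}  = {d, e} ∪ {c, f}
  (now 60)
Round 5 (4 new):
  {c, e}  = ᶜ of {a, b, d, f}
  {e, f}  = ᶜ of {a, b, c, d}
  {b, e, f}  = ᶜ of {a, c, d}
  {c, e, f}  = ᶜ of {a, b, d}
  (now 64)
Round 6: no new sets; the family is a σ-algebra.

Therefore σ(𝒜) = { {}, {a}, {b}, {c}, {d}, {e}, {f}, {a, b}, {a, c}, {a, d}, {a, e}, {a, f}, {b, c}, {b, d}, {b, e}, {b, f}, {c, d}, {c, e}, {c, f}, {d, e}, {d, f}, {e, f}, {a, b, c}, {a, b, d}, {a, b, e}, {a, b, f}, {a, c, d}, {a, c, e}, {a, c, f}, {a, d, e}, {a, d, f}, {a, e, f}, {b, c, d}, {b, c, e}, {b, c, f}, {b, d, e}, {b, d, f}, {b, e, f}, {c, d, e}, {c, d, f}, {c, e, f}, {d, e, f}, {a, b, c, d}, {a, b, c, e}, {a, b, c, f}, {a, b, d, e}, {a, b, d, f}, {a, b, e, f}, {a, c, d, e}, {a, c, d, f}, {a, c, e, f}, {a, d, e, f}, {b, c, d, e}, {b, c, d, f}, {b, c, e, f}, {b, d, e, f}, {c, d, e, f}, {a, b, c, d, e}, {a, b, c, d, f}, {a, b, c, e, f}, {a, b, d, e, f}, {a, c, d, e, f}, {b, c, d, e, f}, Ω } (|σ(𝒜)| = 64).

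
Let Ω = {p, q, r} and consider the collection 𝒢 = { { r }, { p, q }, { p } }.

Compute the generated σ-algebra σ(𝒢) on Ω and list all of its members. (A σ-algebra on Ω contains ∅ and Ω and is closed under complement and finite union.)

|σ(𝒢)| = 8.  σ(𝒢) = { {}, { p }, { q }, { r }, { p, q }, { p, r }, { q, r }, Ω }

Working:
Begin from { {}, { p }, { r }, { p, q }, Ω } (that is, 𝒢 plus ∅ and Ω).
Iteration 1: 2 new —
  { p, r }  = { r } ∪ { p }
  { q, r }  = complement { p }
  (now 7)
Iteration 2: 1 new —
  { q }  = complement { p, r }
  (now 8)
Iteration 3: no new sets; the family is a σ-algebra.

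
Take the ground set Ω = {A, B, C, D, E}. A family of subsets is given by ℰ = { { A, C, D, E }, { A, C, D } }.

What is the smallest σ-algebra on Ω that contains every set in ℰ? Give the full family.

Begin from { ∅, { A, C, D }, { A, C, D, E }, Ω } (that is, ℰ plus ∅ and Ω).
Pass 1: +2 →
  { B }  = { A, C, D, E }ᶜ
  { B, E }  = { A, C, D }ᶜ
  (now 6)
Pass 2 (1 new):
  { A, B, C, D }  = { A, C, D } ∪ { B }
  (now 7)
Pass 3: +1 →
  { E }  = { A, B, C, D }ᶜ
  (now 8)
Pass 4: stable.

|σ(ℰ)| = 8.  σ(ℰ) = { ∅, { B }, { E }, { B, E }, { A, C, D }, { A, B, C, D }, { A, C, D, E }, Ω }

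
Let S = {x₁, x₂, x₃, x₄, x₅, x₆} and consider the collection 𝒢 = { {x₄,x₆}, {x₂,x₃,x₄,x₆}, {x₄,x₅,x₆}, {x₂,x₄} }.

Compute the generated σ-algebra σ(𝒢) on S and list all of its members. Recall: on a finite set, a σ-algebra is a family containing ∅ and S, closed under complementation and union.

Seed the family with 𝒢 together with ∅ and S: { {}, {x₂,x₄}, {x₄,x₆}, {x₄,x₅,x₆}, {x₂,x₃,x₄,x₆}, S }.
Pass 1. New:
  {x₁,x₅}  = ᶜ of {x₂,x₃,x₄,x₆}
  {x₁,x₂,x₃}  = ᶜ of {x₄,x₅,x₆}
  {x₂,x₄,x₆}  = {x₄,x₆} ∪ {x₂,x₄}
  {x₁,x₂,x₃,x₅}  = ᶜ of {x₄,x₆}
  {x₁,x₃,x₅,x₆}  = ᶜ of {x₂,x₄}
  {x₂,x₄,x₅,x₆}  = {x₄,x₅,x₆} ∪ {x₂,x₄}
  {x₂,x₃,x₄,x₅,x₆}  = {x₂,x₃,x₄,x₆} ∪ {x₄,x₅,x₆}
  (now 13)
Pass 2: 11 new —
  {x₁}  = ᶜ of {x₂,x₃,x₄,x₅,x₆}
  {x₁,x₃}  = ᶜ of {x₂,x₄,x₅,x₆}
  {x₁,x₃,x₅}  = ᶜ of {x₂,x₄,x₆}
  {x₁,x₂,x₃,x₄}  = {x₁,x₂,x₃} ∪ {x₂,x₄}
  {x₁,x₂,x₄,x₅}  = {x₁,x₅} ∪ {x₂,x₄}
  {x₁,x₄,x₅,x₆}  = {x₁,x₅} ∪ {x₄,x₆}
  {x₁,x₂,x₃,x₄,x₅}  = {x₁,x₂,x₃,x₅} ∪ {x₂,x₄}
  {x₁,x₂,x₃,x₄,x₆}  = {x₂,x₄,x₆} ∪ {x₁,x₂,x₃}
  {x₁,x₂,x₃,x₅,x₆}  = {x₁,x₃,x₅,x₆} ∪ {x₁,x₂,x₃}
  {x₁,x₂,x₄,x₅,x₆}  = {x₂,x₄,x₆} ∪ {x₁,x₅}
  {x₁,x₃,x₄,x₅,x₆}  = {x₁,x₃,x₅,x₆} ∪ {x₄,x₆}
  (now 24)
Pass 3. New:
  {x₂}  = ᶜ of {x₁,x₃,x₄,x₅,x₆}
  {x₃}  = ᶜ of {x₁,x₂,x₄,x₅,x₆}
  {x₄}  = ᶜ of {x₁,x₂,x₃,x₅,x₆}
  {x₅}  = ᶜ of {x₁,x₂,x₃,x₄,x₆}
  {x₆}  = ᶜ of {x₁,x₂,x₃,x₄,x₅}
  {x₂,x₃}  = ᶜ of {x₁,x₄,x₅,x₆}
  {x₃,x₆}  = ᶜ of {x₁,x₂,x₄,x₅}
  {x₅,x₆}  = ᶜ of {x₁,x₂,x₃,x₄}
  {x₁,x₂,x₄}  = {x₂,x₄} ∪ {x₁}
  {x₁,x₄,x₆}  = {x₄,x₆} ∪ {x₁}
  {x₁,x₂,x₄,x₆}  = {x₂,x₄,x₆} ∪ {x₁}
  {x₁,x₃,x₄,x₆}  = {x₁,x₃} ∪ {x₄,x₆}
  (now 36)
Pass 4 (24 new):
  {x₁,x₂}  = {x₁} ∪ {x₂}
  {x₁,x₄}  = {x₁} ∪ {x₄}
  {x₁,x₆}  = {x₁} ∪ {x₆}
  {x₂,x₅}  = ᶜ of {x₁,x₃,x₄,x₆}
  {x₂,x₆}  = {x₂} ∪ {x₆}
  {x₃,x₄}  = {x₃} ∪ {x₄}
  {x₃,x₅}  = ᶜ of {x₁,x₂,x₄,x₆}
  {x₄,x₅}  = {x₅} ∪ {x₄}
  {x₁,x₂,x₅}  = {x₂} ∪ {x₁,x₅}
  {x₁,x₃,x₄}  = {x₁,x₃} ∪ {x₄}
  {x₁,x₃,x₆}  = {x₁} ∪ {x₃,x₆}
  {x₁,x₄,x₅}  = {x₁,x₅} ∪ {x₄}
  {x₁,x₅,x₆}  = {x₅,x₆} ∪ {x₁}
  {x₂,x₃,x₄}  = {x₃} ∪ {x₂,x₄}
  {x₂,x₃,x₅}  = ᶜ of {x₁,x₄,x₆}
  {x₂,x₃,x₆}  = {x₂} ∪ {x₃,x₆}
  {x₂,x₄,x₅}  = {x₅} ∪ {x₂,x₄}
  {x₂,x₅,x₆}  = {x₅,x₆} ∪ {x₂}
  {x₃,x₄,x₆}  = {x₃} ∪ {x₄,x₆}
  {x₃,x₅,x₆}  = ᶜ of {x₁,x₂,x₄}
  {x₁,x₂,x₃,x₆}  = {x₁,x₂,x₃} ∪ {x₆}
  {x₁,x₃,x₄,x₅}  = {x₁,x₃,x₅} ∪ {x₄}
  {x₂,x₃,x₅,x₆}  = {x₅,x₆} ∪ {x₂,x₃}
  {x₃,x₄,x₅,x₆}  = {x₃} ∪ {x₄,x₅,x₆}
  (now 60)
Pass 5 (4 new):
  {x₁,x₂,x₆}  = {x₁,x₆} ∪ {x₂}
  {x₃,x₄,x₅}  = {x₃,x₄} ∪ {x₄,x₅}
  {x₁,x₂,x₅,x₆}  = ᶜ of {x₃,x₄}
  {x₂,x₃,x₄,x₅}  = ᶜ of {x₁,x₆}
  (now 64)
After Pass 6 the family is unchanged; done.

|σ(𝒢)| = 64.  σ(𝒢) = { {}, {x₁}, {x₂}, {x₃}, {x₄}, {x₅}, {x₆}, {x₁,x₂}, {x₁,x₃}, {x₁,x₄}, {x₁,x₅}, {x₁,x₆}, {x₂,x₃}, {x₂,x₄}, {x₂,x₅}, {x₂,x₆}, {x₃,x₄}, {x₃,x₅}, {x₃,x₆}, {x₄,x₅}, {x₄,x₆}, {x₅,x₆}, {x₁,x₂,x₃}, {x₁,x₂,x₄}, {x₁,x₂,x₅}, {x₁,x₂,x₆}, {x₁,x₃,x₄}, {x₁,x₃,x₅}, {x₁,x₃,x₆}, {x₁,x₄,x₅}, {x₁,x₄,x₆}, {x₁,x₅,x₆}, {x₂,x₃,x₄}, {x₂,x₃,x₅}, {x₂,x₃,x₆}, {x₂,x₄,x₅}, {x₂,x₄,x₆}, {x₂,x₅,x₆}, {x₃,x₄,x₅}, {x₃,x₄,x₆}, {x₃,x₅,x₆}, {x₄,x₅,x₆}, {x₁,x₂,x₃,x₄}, {x₁,x₂,x₃,x₅}, {x₁,x₂,x₃,x₆}, {x₁,x₂,x₄,x₅}, {x₁,x₂,x₄,x₆}, {x₁,x₂,x₅,x₆}, {x₁,x₃,x₄,x₅}, {x₁,x₃,x₄,x₆}, {x₁,x₃,x₅,x₆}, {x₁,x₄,x₅,x₆}, {x₂,x₃,x₄,x₅}, {x₂,x₃,x₄,x₆}, {x₂,x₃,x₅,x₆}, {x₂,x₄,x₅,x₆}, {x₃,x₄,x₅,x₆}, {x₁,x₂,x₃,x₄,x₅}, {x₁,x₂,x₃,x₄,x₆}, {x₁,x₂,x₃,x₅,x₆}, {x₁,x₂,x₄,x₅,x₆}, {x₁,x₃,x₄,x₅,x₆}, {x₂,x₃,x₄,x₅,x₆}, S }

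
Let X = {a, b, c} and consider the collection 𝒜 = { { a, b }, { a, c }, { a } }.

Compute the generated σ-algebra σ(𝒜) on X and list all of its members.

Seed the family with 𝒜 together with ∅ and X: { ∅, { a }, { a, b }, { a, c }, X }.
Pass 1 adds 3:
  { b }  = { a, c }ᶜ
  { c }  = { a, b }ᶜ
  { b, c }  = { a }ᶜ
  (now 8)
Pass 2: closed — nothing new.

σ(𝒜) = { ∅, { a }, { b }, { c }, { a, b }, { a, c }, { b, c }, X }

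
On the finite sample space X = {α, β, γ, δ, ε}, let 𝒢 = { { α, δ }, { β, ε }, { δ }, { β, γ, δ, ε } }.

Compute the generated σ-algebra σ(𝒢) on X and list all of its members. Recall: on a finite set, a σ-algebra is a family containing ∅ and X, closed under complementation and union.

Initial family (6 sets): { {  }, { δ }, { α, δ }, { β, ε }, { β, γ, δ, ε }, X }.
Pass 1. New:
  { α }  = X∖{ β, γ, δ, ε }
  { α, γ, δ }  = X∖{ β, ε }
  { β, γ, ε }  = X∖{ α, δ }
  { β, δ, ε }  = { β, ε } ∪ { δ }
  { α, β, γ, ε }  = X∖{ δ }
  { α, β, δ, ε }  = { β, ε } ∪ { α, δ }
  |family| = 12
Pass 2. New:
  { γ }  = X∖{ α, β, δ, ε }
  { α, γ }  = X∖{ β, δ, ε }
  { α, β, ε }  = { β, ε } ∪ { α }
  |family| = 15
Pass 3: 1 new —
  { γ, δ }  = X∖{ α, β, ε }
  |family| = 16
Pass 4: stable.

σ(𝒢) = { {  }, { α }, { γ }, { δ }, { α, γ }, { α, δ }, { β, ε }, { γ, δ }, { α, β, ε }, { α, γ, δ }, { β, γ, ε }, { β, δ, ε }, { α, β, γ, ε }, { α, β, δ, ε }, { β, γ, δ, ε }, X }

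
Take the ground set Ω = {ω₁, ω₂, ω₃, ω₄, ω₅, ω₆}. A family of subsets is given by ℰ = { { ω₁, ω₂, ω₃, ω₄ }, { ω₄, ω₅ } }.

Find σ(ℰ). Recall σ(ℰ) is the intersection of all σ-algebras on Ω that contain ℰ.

Begin from { {}, { ω₄, ω₅ }, { ω₁, ω₂, ω₃, ω₄ }, Ω } (that is, ℰ plus ∅ and Ω).
Round 1: 3 new —
  { ω₅, ω₆ }  = Ω∖{ ω₁, ω₂, ω₃, ω₄ }
  { ω₁, ω₂, ω₃, ω₆ }  = Ω∖{ ω₄, ω₅ }
  { ω₁, ω₂, ω₃, ω₄, ω₅ }  = { ω₄, ω₅ } ∪ { ω₁, ω₂, ω₃, ω₄ }
  |family| = 7
Round 2 adds 4:
  { ω₆ }  = Ω∖{ ω₁, ω₂, ω₃, ω₄, ω₅ }
  { ω₄, ω₅, ω₆ }  = { ω₄, ω₅ } ∪ { ω₅, ω₆ }
  { ω₁, ω₂, ω₃, ω₄, ω₆ }  = { ω₁, ω₂, ω₃, ω₄ } ∪ { ω₁, ω₂, ω₃, ω₆ }
  { ω₁, ω₂, ω₃, ω₅, ω₆ }  = { ω₅, ω₆ } ∪ { ω₁, ω₂, ω₃, ω₆ }
  |family| = 11
Round 3 (3 new):
  { ω₄ }  = Ω∖{ ω₁, ω₂, ω₃, ω₅, ω₆ }
  { ω₅ }  = Ω∖{ ω₁, ω₂, ω₃, ω₄, ω₆ }
  { ω₁, ω₂, ω₃ }  = Ω∖{ ω₄, ω₅, ω₆ }
  |family| = 14
Round 4 adds 2:
  { ω₄, ω₆ }  = { ω₄ } ∪ { ω₆ }
  { ω₁, ω₂, ω₃, ω₅ }  = { ω₁, ω₂, ω₃ } ∪ { ω₅ }
  |family| = 16
Round 5 adds nothing — fixpoint reached.

|σ(ℰ)| = 16.  σ(ℰ) = { {}, { ω₄ }, { ω₅ }, { ω₆ }, { ω₄, ω₅ }, { ω₄, ω₆ }, { ω₅, ω₆ }, { ω₁, ω₂, ω₃ }, { ω₄, ω₅, ω₆ }, { ω₁, ω₂, ω₃, ω₄ }, { ω₁, ω₂, ω₃, ω₅ }, { ω₁, ω₂, ω₃, ω₆ }, { ω₁, ω₂, ω₃, ω₄, ω₅ }, { ω₁, ω₂, ω₃, ω₄, ω₆ }, { ω₁, ω₂, ω₃, ω₅, ω₆ }, Ω }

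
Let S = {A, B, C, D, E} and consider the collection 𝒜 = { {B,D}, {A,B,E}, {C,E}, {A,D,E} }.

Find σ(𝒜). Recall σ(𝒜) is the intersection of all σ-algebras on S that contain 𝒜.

Initial family (6 sets): { {}, {B,D}, {C,E}, {A,B,E}, {A,D,E}, S }.
Pass 1 adds 8:
  {B,C}  = complement {A,D,E}
  {C,D}  = complement {A,B,E}
  {A,B,D}  = complement {C,E}
  {A,C,E}  = complement {B,D}
  {A,B,C,E}  = {A,B,E} ∪ {C,E}
  {A,B,D,E}  = {A,D,E} ∪ {A,B,E}
  {A,C,D,E}  = {A,D,E} ∪ {C,E}
  {B,C,D,E}  = {C,E} ∪ {B,D}
  (now 14)
Pass 2 (8 new):
  {A}  = complement {B,C,D,E}
  {B}  = complement {A,C,D,E}
  {C}  = complement {A,B,D,E}
  {D}  = complement {A,B,C,E}
  {B,C,D}  = {C,D} ∪ {B,C}
  {B,C,E}  = {B,C} ∪ {C,E}
  {C,D,E}  = {C,D} ∪ {C,E}
  {A,B,C,D}  = {C,D} ∪ {A,B,D}
  (now 22)
Pass 3: +7 →
  {E}  = complement {A,B,C,D}
  {A,B}  = complement {C,D,E}
  {A,C}  = {C} ∪ {A}
  {A,D}  = complement {B,C,E}
  {A,E}  = complement {B,C,D}
  {A,B,C}  = {B,C} ∪ {A}
  {A,C,D}  = {C,D} ∪ {A}
  (now 29)
Pass 4: +3 →
  {B,E}  = complement {A,C,D}
  {D,E}  = complement {A,B,C}
  {B,D,E}  = complement {A,C}
  (now 32)
Pass 5: already closed under ᶜ and ∪.

Therefore σ(𝒜) = { {}, {A}, {B}, {C}, {D}, {E}, {A,B}, {A,C}, {A,D}, {A,E}, {B,C}, {B,D}, {B,E}, {C,D}, {C,E}, {D,E}, {A,B,C}, {A,B,D}, {A,B,E}, {A,C,D}, {A,C,E}, {A,D,E}, {B,C,D}, {B,C,E}, {B,D,E}, {C,D,E}, {A,B,C,D}, {A,B,C,E}, {A,B,D,E}, {A,C,D,E}, {B,C,D,E}, S } (|σ(𝒜)| = 32).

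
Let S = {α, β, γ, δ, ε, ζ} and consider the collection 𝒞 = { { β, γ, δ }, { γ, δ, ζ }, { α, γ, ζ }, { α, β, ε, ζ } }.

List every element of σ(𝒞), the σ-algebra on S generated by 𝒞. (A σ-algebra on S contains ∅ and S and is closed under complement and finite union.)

σ(𝒞) = { {}, { α }, { β }, { γ }, { δ }, { ε }, { ζ }, { α, β }, { α, γ }, { α, δ }, { α, ε }, { α, ζ }, { β, γ }, { β, δ }, { β, ε }, { β, ζ }, { γ, δ }, { γ, ε }, { γ, ζ }, { δ, ε }, { δ, ζ }, { ε, ζ }, { α, β, γ }, { α, β, δ }, { α, β, ε }, { α, β, ζ }, { α, γ, δ }, { α, γ, ε }, { α, γ, ζ }, { α, δ, ε }, { α, δ, ζ }, { α, ε, ζ }, { β, γ, δ }, { β, γ, ε }, { β, γ, ζ }, { β, δ, ε }, { β, δ, ζ }, { β, ε, ζ }, { γ, δ, ε }, { γ, δ, ζ }, { γ, ε, ζ }, { δ, ε, ζ }, { α, β, γ, δ }, { α, β, γ, ε }, { α, β, γ, ζ }, { α, β, δ, ε }, { α, β, δ, ζ }, { α, β, ε, ζ }, { α, γ, δ, ε }, { α, γ, δ, ζ }, { α, γ, ε, ζ }, { α, δ, ε, ζ }, { β, γ, δ, ε }, { β, γ, δ, ζ }, { β, γ, ε, ζ }, { β, δ, ε, ζ }, { γ, δ, ε, ζ }, { α, β, γ, δ, ε }, { α, β, γ, δ, ζ }, { α, β, γ, ε, ζ }, { α, β, δ, ε, ζ }, { α, γ, δ, ε, ζ }, { β, γ, δ, ε, ζ }, S }

Check:
Start: 𝒞 ∪ {∅, S} = { {}, { α, γ, ζ }, { β, γ, δ }, { γ, δ, ζ }, { α, β, ε, ζ }, S }.
Step 1 (8 new):
  { γ, δ }  = { α, β, ε, ζ }ᶜ
  { α, β, ε }  = { γ, δ, ζ }ᶜ
  { α, ε, ζ }  = { β, γ, δ }ᶜ
  { β, δ, ε }  = { α, γ, ζ }ᶜ
  { α, γ, δ, ζ }  = { α, γ, ζ } ∪ { γ, δ, ζ }
  { β, γ, δ, ζ }  = { β, γ, δ } ∪ { γ, δ, ζ }
  { α, β, γ, δ, ζ }  = { β, γ, δ } ∪ { α, γ, ζ }
  { α, β, γ, ε, ζ }  = { α, γ, ζ } ∪ { α, β, ε, ζ }
Step 2 adds 11:
  { δ }  = { α, β, γ, ε, ζ }ᶜ
  { ε }  = { α, β, γ, δ, ζ }ᶜ
  { α, ε }  = { β, γ, δ, ζ }ᶜ
  { β, ε }  = { α, γ, δ, ζ }ᶜ
  { α, β, δ, ε }  = { α, β, ε } ∪ { β, δ, ε }
  { α, γ, ε, ζ }  = { α, γ, ζ } ∪ { α, ε, ζ }
  { β, γ, δ, ε }  = { γ, δ } ∪ { β, δ, ε }
  { α, β, γ, δ, ε }  = { γ, δ } ∪ { α, β, ε }
  { α, β, δ, ε, ζ }  = { α, ε, ζ } ∪ { β, δ, ε }
  { α, γ, δ, ε, ζ }  = { γ, δ } ∪ { α, ε, ζ }
  { β, γ, δ, ε, ζ }  = { β, γ, δ, ζ } ∪ { β, δ, ε }
Step 3: +13 →
  { α }  = { β, γ, δ, ε, ζ }ᶜ
  { β }  = { α, γ, δ, ε, ζ }ᶜ
  { γ }  = { α, β, δ, ε, ζ }ᶜ
  { ζ }  = { α, β, γ, δ, ε }ᶜ
  { α, ζ }  = { β, γ, δ, ε }ᶜ
  { β, δ }  = { α, γ, ε, ζ }ᶜ
  { γ, ζ }  = { α, β, δ, ε }ᶜ
  { δ, ε }  = { ε } ∪ { δ }
  { α, δ, ε }  = { α, ε } ∪ { δ }
  { γ, δ, ε }  = { γ, δ } ∪ { ε }
  { α, γ, δ, ε }  = { γ, δ } ∪ { α, ε }
  { α, δ, ε, ζ }  = { α, ε, ζ } ∪ { δ }
  { γ, δ, ε, ζ }  = { γ, δ, ζ } ∪ { ε }
Step 4: 25 new —
  { α, β }  = { γ, δ, ε, ζ }ᶜ
  { α, γ }  = { γ } ∪ { α }
  { α, δ }  = { δ } ∪ { α }
  { β, γ }  = { α, δ, ε, ζ }ᶜ
  { β, ζ }  = { α, γ, δ, ε }ᶜ
  { γ, ε }  = { γ } ∪ { ε }
  { δ, ζ }  = { δ } ∪ { ζ }
  { ε, ζ }  = { ζ } ∪ { ε }
  { α, β, δ }  = { α } ∪ { β, δ }
  { α, β, ζ }  = { γ, δ, ε }ᶜ
  { α, γ, δ }  = { γ, δ } ∪ { α }
  { α, γ, ε }  = { γ } ∪ { α, ε }
  { α, δ, ζ }  = { α, ζ } ∪ { δ }
  { β, γ, ε }  = { γ } ∪ { β, ε }
  { β, γ, ζ }  = { α, δ, ε }ᶜ
  { β, δ, ζ }  = { β, δ } ∪ { ζ }
  { β, ε, ζ }  = { β, ε } ∪ { ζ }
  { γ, ε, ζ }  = { γ, ζ } ∪ { ε }
  { δ, ε, ζ }  = { δ, ε } ∪ { ζ }
  { α, β, γ, δ }  = { α } ∪ { β, γ, δ }
  { α, β, γ, ε }  = { γ } ∪ { α, β, ε }
  { α, β, γ, ζ }  = { δ, ε }ᶜ
  { α, β, δ, ζ }  = { α, ζ } ∪ { β, δ }
  { β, γ, ε, ζ }  = { γ, ζ } ∪ { β, ε }
  { β, δ, ε, ζ }  = { β, δ, ε } ∪ { ζ }
Step 5: +1 →
  { α, β, γ }  = { δ, ε, ζ }ᶜ
Step 6: already closed under ᶜ and ∪.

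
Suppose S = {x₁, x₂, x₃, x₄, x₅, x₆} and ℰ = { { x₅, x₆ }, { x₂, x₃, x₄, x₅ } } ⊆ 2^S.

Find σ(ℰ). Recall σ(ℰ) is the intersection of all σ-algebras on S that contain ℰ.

Seed the family with ℰ together with ∅ and S: { ∅, { x₅, x₆ }, { x₂, x₃, x₄, x₅ }, S }.
Pass 1 adds 3:
  { x₁, x₆ }  = ᶜ of { x₂, x₃, x₄, x₅ }
  { x₁, x₂, x₃, x₄ }  = ᶜ of { x₅, x₆ }
  { x₂, x₃, x₄, x₅, x₆ }  = { x₂, x₃, x₄, x₅ } ∪ { x₅, x₆ }
  [7 total]
Pass 2. New:
  { x₁ }  = ᶜ of { x₂, x₃, x₄, x₅, x₆ }
  { x₁, x₅, x₆ }  = { x₅, x₆ } ∪ { x₁, x₆ }
  { x₁, x₂, x₃, x₄, x₅ }  = { x₁, x₂, x₃, x₄ } ∪ { x₂, x₃, x₄, x₅ }
  { x₁, x₂, x₃, x₄, x₆ }  = { x₁, x₆ } ∪ { x₁, x₂, x₃, x₄ }
  [11 total]
Pass 3. New:
  { x₅ }  = ᶜ of { x₁, x₂, x₃, x₄, x₆ }
  { x₆ }  = ᶜ of { x₁, x₂, x₃, x₄, x₅ }
  { x₂, x₃, x₄ }  = ᶜ of { x₁, x₅, x₆ }
  [14 total]
Pass 4 adds 2:
  { x₁, x₅ }  = { x₅ } ∪ { x₁ }
  { x₂, x₃, x₄, x₆ }  = { x₂, x₃, x₄ } ∪ { x₆ }
  [16 total]
Pass 5 adds nothing — fixpoint reached.

Hence σ(ℰ) has 16 members: { ∅, { x₁ }, { x₅ }, { x₆ }, { x₁, x₅ }, { x₁, x₆ }, { x₅, x₆ }, { x₁, x₅, x₆ }, { x₂, x₃, x₄ }, { x₁, x₂, x₃, x₄ }, { x₂, x₃, x₄, x₅ }, { x₂, x₃, x₄, x₆ }, { x₁, x₂, x₃, x₄, x₅ }, { x₁, x₂, x₃, x₄, x₆ }, { x₂, x₃, x₄, x₅, x₆ }, S }.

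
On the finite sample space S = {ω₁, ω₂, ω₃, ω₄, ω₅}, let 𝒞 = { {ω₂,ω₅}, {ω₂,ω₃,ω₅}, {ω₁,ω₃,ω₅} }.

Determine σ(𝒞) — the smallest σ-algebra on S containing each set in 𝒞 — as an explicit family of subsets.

σ(𝒞) = { ∅, {ω₁}, {ω₂}, {ω₃}, {ω₄}, {ω₅}, {ω₁,ω₂}, {ω₁,ω₃}, {ω₁,ω₄}, {ω₁,ω₅}, {ω₂,ω₃}, {ω₂,ω₄}, {ω₂,ω₅}, {ω₃,ω₄}, {ω₃,ω₅}, {ω₄,ω₅}, {ω₁,ω₂,ω₃}, {ω₁,ω₂,ω₄}, {ω₁,ω₂,ω₅}, {ω₁,ω₃,ω₄}, {ω₁,ω₃,ω₅}, {ω₁,ω₄,ω₅}, {ω₂,ω₃,ω₄}, {ω₂,ω₃,ω₅}, {ω₂,ω₄,ω₅}, {ω₃,ω₄,ω₅}, {ω₁,ω₂,ω₃,ω₄}, {ω₁,ω₂,ω₃,ω₅}, {ω₁,ω₂,ω₄,ω₅}, {ω₁,ω₃,ω₄,ω₅}, {ω₂,ω₃,ω₄,ω₅}, S }

Working:
Begin from { ∅, {ω₂,ω₅}, {ω₁,ω₃,ω₅}, {ω₂,ω₃,ω₅}, S } (that is, 𝒞 plus ∅ and S).
Step 1: +4 →
  {ω₁,ω₄}  = ᶜ of {ω₂,ω₃,ω₅}
  {ω₂,ω₄}  = ᶜ of {ω₁,ω₃,ω₅}
  {ω₁,ω₃,ω₄}  = ᶜ of {ω₂,ω₅}
  {ω₁,ω₂,ω₃,ω₅}  = {ω₂,ω₅} ∪ {ω₁,ω₃,ω₅}
  |family| = 9
Step 2: +7 →
  {ω₄}  = ᶜ of {ω₁,ω₂,ω₃,ω₅}
  {ω₁,ω₂,ω₄}  = {ω₁,ω₄} ∪ {ω₂,ω₄}
  {ω₂,ω₄,ω₅}  = {ω₂,ω₅} ∪ {ω₂,ω₄}
  {ω₁,ω₂,ω₃,ω₄}  = {ω₁,ω₃,ω₄} ∪ {ω₂,ω₄}
  {ω₁,ω₂,ω₄,ω₅}  = {ω₂,ω₅} ∪ {ω₁,ω₄}
  {ω₁,ω₃,ω₄,ω₅}  = {ω₁,ω₃,ω₅} ∪ {ω₁,ω₃,ω₄}
  {ω₂,ω₃,ω₄,ω₅}  = {ω₂,ω₃,ω₅} ∪ {ω₂,ω₄}
  |family| = 16
Step 3 (6 new):
  {ω₁}  = ᶜ of {ω₂,ω₃,ω₄,ω₅}
  {ω₂}  = ᶜ of {ω₁,ω₃,ω₄,ω₅}
  {ω₃}  = ᶜ of {ω₁,ω₂,ω₄,ω₅}
  {ω₅}  = ᶜ of {ω₁,ω₂,ω₃,ω₄}
  {ω₁,ω₃}  = ᶜ of {ω₂,ω₄,ω₅}
  {ω₃,ω₅}  = ᶜ of {ω₁,ω₂,ω₄}
  |family| = 22
Step 4: +10 →
  {ω₁,ω₂}  = {ω₂} ∪ {ω₁}
  {ω₁,ω₅}  = {ω₅} ∪ {ω₁}
  {ω₂,ω₃}  = {ω₂} ∪ {ω₃}
  {ω₃,ω₄}  = {ω₃} ∪ {ω₄}
  {ω₄,ω₅}  = {ω₅} ∪ {ω₄}
  {ω₁,ω₂,ω₃}  = {ω₂} ∪ {ω₁,ω₃}
  {ω₁,ω₂,ω₅}  = {ω₂,ω₅} ∪ {ω₁}
  {ω₁,ω₄,ω₅}  = {ω₅} ∪ {ω₁,ω₄}
  {ω₂,ω₃,ω₄}  = {ω₃} ∪ {ω₂,ω₄}
  {ω₃,ω₄,ω₅}  = {ω₄} ∪ {ω₃,ω₅}
  |family| = 32
Step 5: already closed under ᶜ and ∪.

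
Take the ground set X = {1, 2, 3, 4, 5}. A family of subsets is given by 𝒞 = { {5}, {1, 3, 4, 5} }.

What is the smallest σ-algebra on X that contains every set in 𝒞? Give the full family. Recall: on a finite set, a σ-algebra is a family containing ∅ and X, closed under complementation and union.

Start: 𝒞 ∪ {∅, X} = { {}, {5}, {1, 3, 4, 5}, X }.
Iteration 1 adds 2:
  {2}  = {1, 3, 4, 5}ᶜ
  {1, 2, 3, 4}  = {5}ᶜ
  [6 total]
Iteration 2: +1 →
  {2, 5}  = {2} ∪ {5}
  [7 total]
Iteration 3: +1 →
  {1, 3, 4}  = {2, 5}ᶜ
  [8 total]
Iteration 4 adds nothing — fixpoint reached.

Hence σ(𝒞) has 8 members: { {}, {2}, {5}, {2, 5}, {1, 3, 4}, {1, 2, 3, 4}, {1, 3, 4, 5}, X }.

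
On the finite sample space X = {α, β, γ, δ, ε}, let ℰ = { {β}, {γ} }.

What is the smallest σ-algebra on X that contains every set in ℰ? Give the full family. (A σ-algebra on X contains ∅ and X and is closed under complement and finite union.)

Initial family (4 sets): { {}, {β}, {γ}, X }.
Round 1 adds 3:
  {β,γ}  = {γ} ∪ {β}
  {α,β,δ,ε}  = {γ}ᶜ
  {α,γ,δ,ε}  = {β}ᶜ
  |family| = 7
Round 2: +1 →
  {α,δ,ε}  = {β,γ}ᶜ
  |family| = 8
Round 3 adds nothing — fixpoint reached.

|σ(ℰ)| = 8.  σ(ℰ) = { {}, {β}, {γ}, {β,γ}, {α,δ,ε}, {α,β,δ,ε}, {α,γ,δ,ε}, X }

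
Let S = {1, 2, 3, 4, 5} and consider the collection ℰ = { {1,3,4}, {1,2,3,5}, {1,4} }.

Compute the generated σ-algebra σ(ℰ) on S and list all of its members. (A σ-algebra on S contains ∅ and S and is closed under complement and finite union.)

Take S₀ = ℰ ∪ {∅, S} = { ∅, {1,4}, {1,3,4}, {1,2,3,5}, S }.
Iteration 1: +3 →
  {4}  = ᶜ of {1,2,3,5}
  {2,5}  = ᶜ of {1,3,4}
  {2,3,5}  = ᶜ of {1,4}
  — 8 sets.
Iteration 2: 3 new —
  {2,4,5}  = {4} ∪ {2,5}
  {1,2,4,5}  = {2,5} ∪ {1,4}
  {2,3,4,5}  = {4} ∪ {2,3,5}
  — 11 sets.
Iteration 3: 3 new —
  {1}  = ᶜ of {2,3,4,5}
  {3}  = ᶜ of {1,2,4,5}
  {1,3}  = ᶜ of {2,4,5}
  — 14 sets.
Iteration 4 (2 new):
  {3,4}  = {3} ∪ {4}
  {1,2,5}  = {2,5} ∪ {1}
  — 16 sets.
After Iteration 5 the family is unchanged; done.

Hence σ(ℰ) has 16 members: { ∅, {1}, {3}, {4}, {1,3}, {1,4}, {2,5}, {3,4}, {1,2,5}, {1,3,4}, {2,3,5}, {2,4,5}, {1,2,3,5}, {1,2,4,5}, {2,3,4,5}, S }.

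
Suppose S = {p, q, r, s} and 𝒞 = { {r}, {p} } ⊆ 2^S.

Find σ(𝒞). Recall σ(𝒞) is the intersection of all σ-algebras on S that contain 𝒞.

Begin from { ∅, {p}, {r}, S } (that is, 𝒞 plus ∅ and S).
Round 1 (3 new):
  {p,r}  = {r} ∪ {p}
  {p,q,s}  = ᶜ of {r}
  {q,r,s}  = ᶜ of {p}
  |family| = 7
Round 2 (1 new):
  {q,s}  = ᶜ of {p,r}
  |family| = 8
After Round 3 the family is unchanged; done.

σ(𝒞) = { ∅, {p}, {r}, {p,r}, {q,s}, {p,q,s}, {q,r,s}, S }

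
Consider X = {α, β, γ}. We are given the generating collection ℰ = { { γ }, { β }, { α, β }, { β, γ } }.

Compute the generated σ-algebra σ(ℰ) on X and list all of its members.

|σ(ℰ)| = 8.  σ(ℰ) = { ∅, { α }, { β }, { γ }, { α, β }, { α, γ }, { β, γ }, X }

Trace:
Take S₀ = ℰ ∪ {∅, X} = { ∅, { β }, { γ }, { α, β }, { β, γ }, X }.
Pass 1. New:
  { α }  = ᶜ of { β, γ }
  { α, γ }  = ᶜ of { β }
Pass 2: closed — nothing new.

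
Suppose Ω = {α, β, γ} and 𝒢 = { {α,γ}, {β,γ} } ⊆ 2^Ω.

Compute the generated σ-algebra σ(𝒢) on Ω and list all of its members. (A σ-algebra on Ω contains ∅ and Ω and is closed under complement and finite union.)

Start: 𝒢 ∪ {∅, Ω} = { {}, {α,γ}, {β,γ}, Ω }.
Round 1 (2 new):
  {α}  = complement {β,γ}
  {β}  = complement {α,γ}
  [6 total]
Round 2: +1 →
  {α,β}  = {β} ∪ {α}
  [7 total]
Round 3: +1 →
  {γ}  = complement {α,β}
  [8 total]
Round 4 adds nothing — fixpoint reached.

Hence σ(𝒢) has 8 members: { {}, {α}, {β}, {γ}, {α,β}, {α,γ}, {β,γ}, Ω }.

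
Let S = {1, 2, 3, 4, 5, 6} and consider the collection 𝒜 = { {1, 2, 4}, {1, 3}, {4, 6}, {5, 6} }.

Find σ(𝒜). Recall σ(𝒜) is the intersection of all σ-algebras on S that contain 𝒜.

Seed the family with 𝒜 together with ∅ and S: { {}, {1, 3}, {4, 6}, {5, 6}, {1, 2, 4}, S }.
Pass 1 adds 9:
  {3, 5, 6}  = S∖{1, 2, 4}
  {4, 5, 6}  = {5, 6} ∪ {4, 6}
  {1, 2, 3, 4}  = S∖{5, 6}
  {1, 2, 3, 5}  = S∖{4, 6}
  {1, 2, 4, 6}  = {4, 6} ∪ {1, 2, 4}
  {1, 3, 4, 6}  = {1, 3} ∪ {4, 6}
  {1, 3, 5, 6}  = {5, 6} ∪ {1, 3}
  {2, 4, 5, 6}  = S∖{1, 3}
  {1, 2, 4, 5, 6}  = {5, 6} ∪ {1, 2, 4}
Pass 2 (11 new):
  {3}  = S∖{1, 2, 4, 5, 6}
  {2, 4}  = S∖{1, 3, 5, 6}
  {2, 5}  = S∖{1, 3, 4, 6}
  {3, 5}  = S∖{1, 2, 4, 6}
  {1, 2, 3}  = S∖{4, 5, 6}
  {3, 4, 5, 6}  = {3, 5, 6} ∪ {4, 6}
  {1, 2, 3, 4, 5}  = {1, 2, 4} ∪ {1, 2, 3, 5}
  {1, 2, 3, 4, 6}  = {1, 2, 4, 6} ∪ {1, 3}
  {1, 2, 3, 5, 6}  = {1, 3, 5, 6} ∪ {1, 2, 3, 5}
  {1, 3, 4, 5, 6}  = {1, 3, 5, 6} ∪ {1, 3, 4, 6}
  {2, 3, 4, 5, 6}  = {2, 4, 5, 6} ∪ {3, 5, 6}
Pass 3. New:
  {1}  = S∖{2, 3, 4, 5, 6}
  {2}  = S∖{1, 3, 4, 5, 6}
  {4}  = S∖{1, 2, 3, 5, 6}
  {5}  = S∖{1, 2, 3, 4, 6}
  {6}  = S∖{1, 2, 3, 4, 5}
  {1, 2}  = S∖{3, 4, 5, 6}
  {1, 3, 5}  = {1, 3} ∪ {3, 5}
  {2, 3, 4}  = {2, 4} ∪ {3}
  {2, 3, 5}  = {2, 5} ∪ {3, 5}
  {2, 4, 5}  = {2, 5} ∪ {2, 4}
  {2, 4, 6}  = {4, 6} ∪ {2, 4}
  {2, 5, 6}  = {2, 5} ∪ {5, 6}
  {3, 4, 6}  = {4, 6} ∪ {3}
  {1, 2, 4, 5}  = {2, 5} ∪ {1, 2, 4}
  {2, 3, 4, 5}  = {3, 5} ∪ {2, 4}
  {2, 3, 5, 6}  = {2, 5} ∪ {3, 5, 6}
Pass 4: +20 →
  {1, 4}  = S∖{2, 3, 5, 6}
  {1, 5}  = {1} ∪ {5}
  {1, 6}  = S∖{2, 3, 4, 5}
  {2, 3}  = {2} ∪ {3}
  {2, 6}  = {2} ∪ {6}
  {3, 4}  = {3} ∪ {4}
  {3, 6}  = S∖{1, 2, 4, 5}
  {4, 5}  = {4} ∪ {5}
  {1, 2, 5}  = S∖{3, 4, 6}
  {1, 2, 6}  = {1, 2} ∪ {6}
  {1, 3, 4}  = S∖{2, 5, 6}
  {1, 3, 6}  = S∖{2, 4, 5}
  {1, 4, 6}  = S∖{2, 3, 5}
  {1, 5, 6}  = S∖{2, 3, 4}
  {3, 4, 5}  = {3, 5} ∪ {4}
  {1, 2, 3, 6}  = {1, 2, 3} ∪ {6}
  {1, 2, 5, 6}  = {1, 2} ∪ {5, 6}
  {1, 3, 4, 5}  = {1, 3, 5} ∪ {4}
  {1, 4, 5, 6}  = {4, 5, 6} ∪ {1}
  {2, 3, 4, 6}  = {2, 4, 6} ∪ {3}
Pass 5. New:
  {1, 4, 5}  = {4, 5} ∪ {1, 4}
  {2, 3, 6}  = {2} ∪ {3, 6}
Pass 6 adds nothing — fixpoint reached.

Therefore σ(𝒜) = { {}, {1}, {2}, {3}, {4}, {5}, {6}, {1, 2}, {1, 3}, {1, 4}, {1, 5}, {1, 6}, {2, 3}, {2, 4}, {2, 5}, {2, 6}, {3, 4}, {3, 5}, {3, 6}, {4, 5}, {4, 6}, {5, 6}, {1, 2, 3}, {1, 2, 4}, {1, 2, 5}, {1, 2, 6}, {1, 3, 4}, {1, 3, 5}, {1, 3, 6}, {1, 4, 5}, {1, 4, 6}, {1, 5, 6}, {2, 3, 4}, {2, 3, 5}, {2, 3, 6}, {2, 4, 5}, {2, 4, 6}, {2, 5, 6}, {3, 4, 5}, {3, 4, 6}, {3, 5, 6}, {4, 5, 6}, {1, 2, 3, 4}, {1, 2, 3, 5}, {1, 2, 3, 6}, {1, 2, 4, 5}, {1, 2, 4, 6}, {1, 2, 5, 6}, {1, 3, 4, 5}, {1, 3, 4, 6}, {1, 3, 5, 6}, {1, 4, 5, 6}, {2, 3, 4, 5}, {2, 3, 4, 6}, {2, 3, 5, 6}, {2, 4, 5, 6}, {3, 4, 5, 6}, {1, 2, 3, 4, 5}, {1, 2, 3, 4, 6}, {1, 2, 3, 5, 6}, {1, 2, 4, 5, 6}, {1, 3, 4, 5, 6}, {2, 3, 4, 5, 6}, S } (|σ(𝒜)| = 64).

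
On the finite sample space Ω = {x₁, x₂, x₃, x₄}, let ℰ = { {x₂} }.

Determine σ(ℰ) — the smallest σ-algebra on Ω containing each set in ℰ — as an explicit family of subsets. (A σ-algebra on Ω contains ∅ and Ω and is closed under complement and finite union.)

Begin from { {}, {x₂}, Ω } (that is, ℰ plus ∅ and Ω).
Iteration 1 (1 new):
  {x₁, x₃, x₄}  = {x₂}ᶜ
  [4 total]
Iteration 2: closed — nothing new.

Hence σ(ℰ) has 4 members: { {}, {x₂}, {x₁, x₃, x₄}, Ω }.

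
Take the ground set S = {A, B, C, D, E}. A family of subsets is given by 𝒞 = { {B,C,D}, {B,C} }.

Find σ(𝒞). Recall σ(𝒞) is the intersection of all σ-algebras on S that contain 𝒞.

Initial family (4 sets): { {}, {B,C}, {B,C,D}, S }.
Step 1. New:
  {A,E}  = S∖{B,C,D}
  {A,D,E}  = S∖{B,C}
  [6 total]
Step 2 adds 1:
  {A,B,C,E}  = {B,C} ∪ {A,E}
  [7 total]
Step 3 (1 new):
  {D}  = S∖{A,B,C,E}
  [8 total]
After Step 4 the family is unchanged; done.

σ(𝒞) = { {}, {D}, {A,E}, {B,C}, {A,D,E}, {B,C,D}, {A,B,C,E}, S }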